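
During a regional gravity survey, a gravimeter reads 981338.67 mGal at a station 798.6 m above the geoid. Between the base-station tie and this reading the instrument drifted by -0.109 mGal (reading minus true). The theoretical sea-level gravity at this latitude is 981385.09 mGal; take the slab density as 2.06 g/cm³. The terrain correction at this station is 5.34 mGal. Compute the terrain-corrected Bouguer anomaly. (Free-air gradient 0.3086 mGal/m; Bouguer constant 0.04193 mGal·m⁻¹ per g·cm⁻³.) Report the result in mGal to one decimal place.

Drift-corrected reading = 981338.67 − (-0.109) = 981338.779 mGal
Free-air correction = 0.3086 × 798.6 = 246.45 mGal
Free-air anomaly = 981338.779 − 981385.09 + (246.45) = 200.139 mGal
Bouguer slab correction = 0.04193 × 2.06 × 798.6 = 68.98 mGal
Simple Bouguer anomaly = 200.139 − (68.98) = 131.159 mGal
Complete Bouguer anomaly = 131.159 + 5.34 = 136.499 mGal

136.5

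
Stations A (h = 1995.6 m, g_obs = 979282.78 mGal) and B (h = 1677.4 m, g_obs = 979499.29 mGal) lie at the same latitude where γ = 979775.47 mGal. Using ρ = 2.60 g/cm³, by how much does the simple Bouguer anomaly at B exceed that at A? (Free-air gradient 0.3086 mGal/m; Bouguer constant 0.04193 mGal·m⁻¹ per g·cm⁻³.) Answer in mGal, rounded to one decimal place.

153.0

Δg_SB(A) = 979282.78 − 979775.47 + 0.3086×1995.6 − 0.04193×2.60×1995.6 = -94.40 mGal
Δg_SB(B) = 979499.29 − 979775.47 + 0.3086×1677.4 − 0.04193×2.60×1677.4 = 58.60 mGal
Difference = 58.60 − (-94.40) = 153.00 mGal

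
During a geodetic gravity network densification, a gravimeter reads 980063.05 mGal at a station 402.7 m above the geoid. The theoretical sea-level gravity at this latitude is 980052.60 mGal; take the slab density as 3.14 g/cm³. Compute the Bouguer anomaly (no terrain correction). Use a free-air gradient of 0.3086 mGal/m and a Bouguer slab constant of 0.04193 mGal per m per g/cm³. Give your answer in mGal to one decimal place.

81.7

Free-air correction = 0.3086 × 402.7 = 124.27 mGal
Free-air anomaly = 980063.05 − 980052.60 + (124.27) = 134.72 mGal
Bouguer slab correction = 0.04193 × 3.14 × 402.7 = 53.02 mGal
Simple Bouguer anomaly = 134.72 − (53.02) = 81.70 mGal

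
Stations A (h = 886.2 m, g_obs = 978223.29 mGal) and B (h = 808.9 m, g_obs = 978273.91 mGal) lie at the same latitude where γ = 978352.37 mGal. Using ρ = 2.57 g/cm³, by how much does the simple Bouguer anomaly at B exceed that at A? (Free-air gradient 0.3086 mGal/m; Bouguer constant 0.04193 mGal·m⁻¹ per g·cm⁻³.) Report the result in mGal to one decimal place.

35.1

Δg_SB(A) = 978223.29 − 978352.37 + 0.3086×886.2 − 0.04193×2.57×886.2 = 48.90 mGal
Δg_SB(B) = 978273.91 − 978352.37 + 0.3086×808.9 − 0.04193×2.57×808.9 = 84.00 mGal
Difference = 84.00 − (48.90) = 35.10 mGal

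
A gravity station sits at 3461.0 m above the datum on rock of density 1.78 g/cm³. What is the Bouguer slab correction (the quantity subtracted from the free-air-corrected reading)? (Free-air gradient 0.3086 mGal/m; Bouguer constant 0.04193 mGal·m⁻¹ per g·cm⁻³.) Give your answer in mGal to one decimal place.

Bouguer slab correction = 0.04193 × 1.78 × 3461.0 = 258.3 mGal

258.3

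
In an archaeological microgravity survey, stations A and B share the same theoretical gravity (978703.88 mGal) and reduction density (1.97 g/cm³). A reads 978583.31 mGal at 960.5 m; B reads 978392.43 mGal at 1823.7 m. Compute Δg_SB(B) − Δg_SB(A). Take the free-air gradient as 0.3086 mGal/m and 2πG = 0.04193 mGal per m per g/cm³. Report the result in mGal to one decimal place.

4.2

Δg_SB(A) = 978583.31 − 978703.88 + 0.3086×960.5 − 0.04193×1.97×960.5 = 96.50 mGal
Δg_SB(B) = 978392.43 − 978703.88 + 0.3086×1823.7 − 0.04193×1.97×1823.7 = 100.70 mGal
Difference = 100.70 − (96.50) = 4.20 mGal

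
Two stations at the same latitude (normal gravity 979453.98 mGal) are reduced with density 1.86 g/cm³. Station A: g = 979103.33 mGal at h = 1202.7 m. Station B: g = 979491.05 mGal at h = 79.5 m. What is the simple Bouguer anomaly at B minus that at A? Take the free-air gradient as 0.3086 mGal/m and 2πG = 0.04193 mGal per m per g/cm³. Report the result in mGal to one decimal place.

128.7

Δg_SB(A) = 979103.33 − 979453.98 + 0.3086×1202.7 − 0.04193×1.86×1202.7 = -73.30 mGal
Δg_SB(B) = 979491.05 − 979453.98 + 0.3086×79.5 − 0.04193×1.86×79.5 = 55.40 mGal
Difference = 55.40 − (-73.30) = 128.70 mGal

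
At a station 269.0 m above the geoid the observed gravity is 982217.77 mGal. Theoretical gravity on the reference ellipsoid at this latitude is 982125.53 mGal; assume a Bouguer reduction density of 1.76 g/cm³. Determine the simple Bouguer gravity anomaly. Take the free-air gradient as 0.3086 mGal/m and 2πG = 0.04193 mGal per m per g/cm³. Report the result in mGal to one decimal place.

155.4

Free-air correction = 0.3086 × 269.0 = 83.01 mGal
Free-air anomaly = 982217.77 − 982125.53 + (83.01) = 175.25 mGal
Bouguer slab correction = 0.04193 × 1.76 × 269.0 = 19.85 mGal
Simple Bouguer anomaly = 175.25 − (19.85) = 155.40 mGal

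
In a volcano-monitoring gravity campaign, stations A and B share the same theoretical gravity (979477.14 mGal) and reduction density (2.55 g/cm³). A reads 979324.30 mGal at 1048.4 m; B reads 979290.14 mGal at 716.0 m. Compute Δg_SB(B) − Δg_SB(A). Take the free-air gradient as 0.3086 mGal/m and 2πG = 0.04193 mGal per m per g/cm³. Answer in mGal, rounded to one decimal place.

Δg_SB(A) = 979324.30 − 979477.14 + 0.3086×1048.4 − 0.04193×2.55×1048.4 = 58.60 mGal
Δg_SB(B) = 979290.14 − 979477.14 + 0.3086×716.0 − 0.04193×2.55×716.0 = -42.60 mGal
Difference = -42.60 − (58.60) = -101.20 mGal

-101.2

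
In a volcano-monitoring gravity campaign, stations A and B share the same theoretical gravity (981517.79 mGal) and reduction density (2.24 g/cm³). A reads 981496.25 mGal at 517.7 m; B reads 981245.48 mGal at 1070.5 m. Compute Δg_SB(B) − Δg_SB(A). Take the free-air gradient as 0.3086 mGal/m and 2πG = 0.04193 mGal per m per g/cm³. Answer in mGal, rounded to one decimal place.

-132.1

Δg_SB(A) = 981496.25 − 981517.79 + 0.3086×517.7 − 0.04193×2.24×517.7 = 89.60 mGal
Δg_SB(B) = 981245.48 − 981517.79 + 0.3086×1070.5 − 0.04193×2.24×1070.5 = -42.50 mGal
Difference = -42.50 − (89.60) = -132.10 mGal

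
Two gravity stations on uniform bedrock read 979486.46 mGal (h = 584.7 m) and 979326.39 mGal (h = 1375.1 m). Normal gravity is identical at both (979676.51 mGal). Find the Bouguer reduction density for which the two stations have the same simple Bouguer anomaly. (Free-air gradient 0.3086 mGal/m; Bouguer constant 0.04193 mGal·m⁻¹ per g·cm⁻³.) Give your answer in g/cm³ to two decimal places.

2.53

Δg_obs = 979326.39 − 979486.46 = -160.07 mGal over Δh = 1375.1 − 584.7 = 790.4 m
Equal Bouguer anomalies ⇒ Δg_obs + (0.3086 − 0.04193ρ)·Δh = 0
0.3086 − 0.04193ρ = −Δg_obs/Δh = 0.20252
ρ = (0.3086 − 0.20252) / 0.04193 = 2.53 g/cm³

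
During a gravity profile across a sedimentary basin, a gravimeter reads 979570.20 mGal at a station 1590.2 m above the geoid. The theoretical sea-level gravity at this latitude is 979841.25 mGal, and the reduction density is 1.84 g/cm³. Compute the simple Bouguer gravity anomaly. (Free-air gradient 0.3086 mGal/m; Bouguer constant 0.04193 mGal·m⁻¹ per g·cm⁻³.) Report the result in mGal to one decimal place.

Free-air correction = 0.3086 × 1590.2 = 490.74 mGal
Free-air anomaly = 979570.20 − 979841.25 + (490.74) = 219.69 mGal
Bouguer slab correction = 0.04193 × 1.84 × 1590.2 = 122.69 mGal
Simple Bouguer anomaly = 219.69 − (122.69) = 97.00 mGal

97.0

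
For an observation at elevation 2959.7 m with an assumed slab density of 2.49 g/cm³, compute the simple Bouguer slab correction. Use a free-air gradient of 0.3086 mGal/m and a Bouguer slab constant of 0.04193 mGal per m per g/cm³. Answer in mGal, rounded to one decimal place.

Bouguer slab correction = 0.04193 × 2.49 × 2959.7 = 309.0 mGal

309.0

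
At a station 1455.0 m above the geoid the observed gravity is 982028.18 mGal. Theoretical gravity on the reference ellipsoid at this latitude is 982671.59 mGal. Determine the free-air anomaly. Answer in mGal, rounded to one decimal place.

Free-air correction = 0.3086 × 1455.0 = 449.01 mGal
Free-air anomaly = 982028.18 − 982671.59 + (449.01) = -194.40 mGal

-194.4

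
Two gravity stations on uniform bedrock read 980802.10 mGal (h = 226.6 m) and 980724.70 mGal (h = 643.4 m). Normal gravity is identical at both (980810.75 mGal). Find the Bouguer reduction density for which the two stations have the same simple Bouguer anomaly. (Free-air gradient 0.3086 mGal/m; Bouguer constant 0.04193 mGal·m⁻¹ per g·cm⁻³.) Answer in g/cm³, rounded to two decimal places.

2.93

Δg_obs = 980724.70 − 980802.10 = -77.40 mGal over Δh = 643.4 − 226.6 = 416.8 m
Equal Bouguer anomalies ⇒ Δg_obs + (0.3086 − 0.04193ρ)·Δh = 0
0.3086 − 0.04193ρ = −Δg_obs/Δh = 0.18570
ρ = (0.3086 − 0.18570) / 0.04193 = 2.93 g/cm³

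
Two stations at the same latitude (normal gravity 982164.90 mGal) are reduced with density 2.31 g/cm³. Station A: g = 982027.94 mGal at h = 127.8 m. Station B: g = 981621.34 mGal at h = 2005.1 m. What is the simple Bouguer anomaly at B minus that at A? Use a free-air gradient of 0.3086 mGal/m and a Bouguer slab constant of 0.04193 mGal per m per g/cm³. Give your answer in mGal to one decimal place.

Δg_SB(A) = 982027.94 − 982164.90 + 0.3086×127.8 − 0.04193×2.31×127.8 = -109.90 mGal
Δg_SB(B) = 981621.34 − 982164.90 + 0.3086×2005.1 − 0.04193×2.31×2005.1 = -119.00 mGal
Difference = -119.00 − (-109.90) = -9.10 mGal

-9.1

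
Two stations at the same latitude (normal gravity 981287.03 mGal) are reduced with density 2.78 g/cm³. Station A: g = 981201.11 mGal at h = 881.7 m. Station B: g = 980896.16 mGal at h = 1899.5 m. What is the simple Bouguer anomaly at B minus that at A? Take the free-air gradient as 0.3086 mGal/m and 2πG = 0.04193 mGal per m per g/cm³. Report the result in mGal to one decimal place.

Δg_SB(A) = 981201.11 − 981287.03 + 0.3086×881.7 − 0.04193×2.78×881.7 = 83.40 mGal
Δg_SB(B) = 980896.16 − 981287.03 + 0.3086×1899.5 − 0.04193×2.78×1899.5 = -26.10 mGal
Difference = -26.10 − (83.40) = -109.50 mGal

-109.5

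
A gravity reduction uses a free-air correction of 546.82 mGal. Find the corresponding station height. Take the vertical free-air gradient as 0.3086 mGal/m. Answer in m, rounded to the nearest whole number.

1772

h = 546.82 / 0.3086 = 1771.94 m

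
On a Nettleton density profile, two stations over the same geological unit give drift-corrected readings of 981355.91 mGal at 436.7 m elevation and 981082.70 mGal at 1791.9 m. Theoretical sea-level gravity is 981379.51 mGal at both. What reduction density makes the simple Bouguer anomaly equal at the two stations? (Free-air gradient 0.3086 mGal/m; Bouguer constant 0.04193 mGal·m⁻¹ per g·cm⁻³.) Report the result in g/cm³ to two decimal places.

Δg_obs = 981082.70 − 981355.91 = -273.21 mGal over Δh = 1791.9 − 436.7 = 1355.2 m
Equal Bouguer anomalies ⇒ Δg_obs + (0.3086 − 0.04193ρ)·Δh = 0
0.3086 − 0.04193ρ = −Δg_obs/Δh = 0.20160
ρ = (0.3086 − 0.20160) / 0.04193 = 2.55 g/cm³

2.55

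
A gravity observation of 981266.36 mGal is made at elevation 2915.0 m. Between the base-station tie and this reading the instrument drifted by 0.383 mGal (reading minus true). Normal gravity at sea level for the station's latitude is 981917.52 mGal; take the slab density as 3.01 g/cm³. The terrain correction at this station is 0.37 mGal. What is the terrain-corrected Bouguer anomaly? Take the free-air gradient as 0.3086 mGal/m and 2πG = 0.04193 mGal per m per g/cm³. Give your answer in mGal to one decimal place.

Drift-corrected reading = 981266.36 − (0.383) = 981265.977 mGal
Free-air correction = 0.3086 × 2915.0 = 899.57 mGal
Free-air anomaly = 981265.977 − 981917.52 + (899.57) = 248.027 mGal
Bouguer slab correction = 0.04193 × 3.01 × 2915.0 = 367.90 mGal
Simple Bouguer anomaly = 248.027 − (367.90) = -119.873 mGal
Complete Bouguer anomaly = -119.873 + 0.37 = -119.503 mGal

-119.5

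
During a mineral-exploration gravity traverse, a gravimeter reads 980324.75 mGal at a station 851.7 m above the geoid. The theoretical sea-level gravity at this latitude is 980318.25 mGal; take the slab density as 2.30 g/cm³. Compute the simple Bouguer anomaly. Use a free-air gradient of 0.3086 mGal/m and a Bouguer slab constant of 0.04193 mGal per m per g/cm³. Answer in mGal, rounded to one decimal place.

Free-air correction = 0.3086 × 851.7 = 262.83 mGal
Free-air anomaly = 980324.75 − 980318.25 + (262.83) = 269.33 mGal
Bouguer slab correction = 0.04193 × 2.30 × 851.7 = 82.14 mGal
Simple Bouguer anomaly = 269.33 − (82.14) = 187.19 mGal

187.2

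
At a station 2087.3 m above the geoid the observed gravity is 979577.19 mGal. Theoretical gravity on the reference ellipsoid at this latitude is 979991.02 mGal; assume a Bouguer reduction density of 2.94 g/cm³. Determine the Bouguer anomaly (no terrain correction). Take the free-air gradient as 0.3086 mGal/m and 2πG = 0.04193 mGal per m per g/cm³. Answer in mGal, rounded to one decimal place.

-27.0

Free-air correction = 0.3086 × 2087.3 = 644.14 mGal
Free-air anomaly = 979577.19 − 979991.02 + (644.14) = 230.31 mGal
Bouguer slab correction = 0.04193 × 2.94 × 2087.3 = 257.31 mGal
Simple Bouguer anomaly = 230.31 − (257.31) = -27.00 mGal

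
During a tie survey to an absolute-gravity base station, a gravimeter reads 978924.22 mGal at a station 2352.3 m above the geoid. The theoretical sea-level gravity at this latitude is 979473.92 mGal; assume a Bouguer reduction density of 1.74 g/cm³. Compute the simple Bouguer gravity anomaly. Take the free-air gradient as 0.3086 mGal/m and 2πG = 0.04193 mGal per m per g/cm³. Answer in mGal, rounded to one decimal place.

Free-air correction = 0.3086 × 2352.3 = 725.92 mGal
Free-air anomaly = 978924.22 − 979473.92 + (725.92) = 176.22 mGal
Bouguer slab correction = 0.04193 × 1.74 × 2352.3 = 171.62 mGal
Simple Bouguer anomaly = 176.22 − (171.62) = 4.60 mGal

4.6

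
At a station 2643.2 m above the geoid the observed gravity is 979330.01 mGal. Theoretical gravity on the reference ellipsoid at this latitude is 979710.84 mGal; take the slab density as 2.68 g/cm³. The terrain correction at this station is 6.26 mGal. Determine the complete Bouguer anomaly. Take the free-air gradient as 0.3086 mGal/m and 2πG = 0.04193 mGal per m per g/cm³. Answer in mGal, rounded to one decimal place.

Free-air correction = 0.3086 × 2643.2 = 815.69 mGal
Free-air anomaly = 979330.01 − 979710.84 + (815.69) = 434.86 mGal
Bouguer slab correction = 0.04193 × 2.68 × 2643.2 = 297.02 mGal
Simple Bouguer anomaly = 434.86 − (297.02) = 137.84 mGal
Complete Bouguer anomaly = 137.84 + 6.26 = 144.10 mGal

144.1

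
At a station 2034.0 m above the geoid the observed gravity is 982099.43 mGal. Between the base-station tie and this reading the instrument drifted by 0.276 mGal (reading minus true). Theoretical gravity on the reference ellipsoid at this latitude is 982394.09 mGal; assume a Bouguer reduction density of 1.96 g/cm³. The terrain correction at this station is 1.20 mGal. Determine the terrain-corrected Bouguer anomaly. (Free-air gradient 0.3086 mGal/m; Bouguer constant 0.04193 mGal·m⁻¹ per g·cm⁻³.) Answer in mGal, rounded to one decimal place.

166.8

Drift-corrected reading = 982099.43 − (0.276) = 982099.154 mGal
Free-air correction = 0.3086 × 2034.0 = 627.69 mGal
Free-air anomaly = 982099.154 − 982394.09 + (627.69) = 332.754 mGal
Bouguer slab correction = 0.04193 × 1.96 × 2034.0 = 167.16 mGal
Simple Bouguer anomaly = 332.754 − (167.16) = 165.594 mGal
Complete Bouguer anomaly = 165.594 + 1.20 = 166.794 mGal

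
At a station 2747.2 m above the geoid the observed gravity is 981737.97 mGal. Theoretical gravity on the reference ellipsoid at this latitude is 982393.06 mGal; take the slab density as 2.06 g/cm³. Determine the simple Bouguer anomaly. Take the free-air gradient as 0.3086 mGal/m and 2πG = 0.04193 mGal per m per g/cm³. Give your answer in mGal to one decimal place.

Free-air correction = 0.3086 × 2747.2 = 847.79 mGal
Free-air anomaly = 981737.97 − 982393.06 + (847.79) = 192.70 mGal
Bouguer slab correction = 0.04193 × 2.06 × 2747.2 = 237.29 mGal
Simple Bouguer anomaly = 192.70 − (237.29) = -44.59 mGal

-44.6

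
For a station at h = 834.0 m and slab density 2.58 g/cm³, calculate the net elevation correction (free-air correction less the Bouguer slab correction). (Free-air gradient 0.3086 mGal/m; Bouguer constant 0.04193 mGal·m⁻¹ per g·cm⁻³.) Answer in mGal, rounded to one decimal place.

167.2

Combined gradient = 0.3086 − 0.04193 × 2.58 = 0.2004206 mGal/m
Combined elevation correction = 0.2004206 × 834.0 = 167.2 mGal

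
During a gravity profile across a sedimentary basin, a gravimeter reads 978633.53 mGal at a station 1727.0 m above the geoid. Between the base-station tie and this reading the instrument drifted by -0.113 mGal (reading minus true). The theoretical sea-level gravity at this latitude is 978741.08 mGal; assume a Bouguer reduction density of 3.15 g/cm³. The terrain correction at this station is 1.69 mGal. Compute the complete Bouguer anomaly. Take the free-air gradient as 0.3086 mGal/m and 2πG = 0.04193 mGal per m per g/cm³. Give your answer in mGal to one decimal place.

Drift-corrected reading = 978633.53 − (-0.113) = 978633.643 mGal
Free-air correction = 0.3086 × 1727.0 = 532.95 mGal
Free-air anomaly = 978633.643 − 978741.08 + (532.95) = 425.513 mGal
Bouguer slab correction = 0.04193 × 3.15 × 1727.0 = 228.10 mGal
Simple Bouguer anomaly = 425.513 − (228.10) = 197.413 mGal
Complete Bouguer anomaly = 197.413 + 1.69 = 199.103 mGal

199.1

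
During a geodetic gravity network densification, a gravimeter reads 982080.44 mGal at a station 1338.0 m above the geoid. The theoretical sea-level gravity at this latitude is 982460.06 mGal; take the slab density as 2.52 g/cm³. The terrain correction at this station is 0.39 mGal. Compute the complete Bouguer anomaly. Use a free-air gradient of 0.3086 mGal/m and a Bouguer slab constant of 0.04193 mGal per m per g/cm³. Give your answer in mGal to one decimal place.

Free-air correction = 0.3086 × 1338.0 = 412.91 mGal
Free-air anomaly = 982080.44 − 982460.06 + (412.91) = 33.29 mGal
Bouguer slab correction = 0.04193 × 2.52 × 1338.0 = 141.38 mGal
Simple Bouguer anomaly = 33.29 − (141.38) = -108.09 mGal
Complete Bouguer anomaly = -108.09 + 0.39 = -107.70 mGal

-107.7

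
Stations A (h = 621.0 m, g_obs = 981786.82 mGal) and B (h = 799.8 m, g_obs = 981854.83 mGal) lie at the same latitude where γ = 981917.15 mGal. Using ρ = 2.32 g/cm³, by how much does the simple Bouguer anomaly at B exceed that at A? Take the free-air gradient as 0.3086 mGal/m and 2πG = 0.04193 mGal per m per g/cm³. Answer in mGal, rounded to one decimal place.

Δg_SB(A) = 981786.82 − 981917.15 + 0.3086×621.0 − 0.04193×2.32×621.0 = 0.90 mGal
Δg_SB(B) = 981854.83 − 981917.15 + 0.3086×799.8 − 0.04193×2.32×799.8 = 106.70 mGal
Difference = 106.70 − (0.90) = 105.80 mGal

105.8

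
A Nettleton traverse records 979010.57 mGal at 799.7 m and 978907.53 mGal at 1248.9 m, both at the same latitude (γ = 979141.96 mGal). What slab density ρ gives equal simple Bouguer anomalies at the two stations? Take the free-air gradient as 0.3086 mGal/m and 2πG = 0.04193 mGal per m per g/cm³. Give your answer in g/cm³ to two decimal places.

1.89

Δg_obs = 978907.53 − 979010.57 = -103.04 mGal over Δh = 1248.9 − 799.7 = 449.2 m
Equal Bouguer anomalies ⇒ Δg_obs + (0.3086 − 0.04193ρ)·Δh = 0
0.3086 − 0.04193ρ = −Δg_obs/Δh = 0.22939
ρ = (0.3086 − 0.22939) / 0.04193 = 1.89 g/cm³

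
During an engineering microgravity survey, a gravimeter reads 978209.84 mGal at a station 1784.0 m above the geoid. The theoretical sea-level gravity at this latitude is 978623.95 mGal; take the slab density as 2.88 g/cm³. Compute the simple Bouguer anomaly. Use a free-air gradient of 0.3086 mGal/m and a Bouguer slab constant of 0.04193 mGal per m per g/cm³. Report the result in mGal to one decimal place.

Free-air correction = 0.3086 × 1784.0 = 550.54 mGal
Free-air anomaly = 978209.84 − 978623.95 + (550.54) = 136.43 mGal
Bouguer slab correction = 0.04193 × 2.88 × 1784.0 = 215.43 mGal
Simple Bouguer anomaly = 136.43 − (215.43) = -79.00 mGal

-79.0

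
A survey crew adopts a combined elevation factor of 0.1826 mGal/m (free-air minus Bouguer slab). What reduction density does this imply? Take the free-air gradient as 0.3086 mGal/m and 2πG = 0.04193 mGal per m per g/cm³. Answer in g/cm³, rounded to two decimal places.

0.1826 = 0.3086 − 0.04193 × ρ
ρ = (0.3086 − 0.1826) / 0.04193 = 3.01 g/cm³

3.01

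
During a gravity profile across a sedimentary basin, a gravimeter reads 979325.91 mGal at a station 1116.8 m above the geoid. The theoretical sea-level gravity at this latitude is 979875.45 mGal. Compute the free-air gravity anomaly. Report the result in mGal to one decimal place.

Free-air correction = 0.3086 × 1116.8 = 344.64 mGal
Free-air anomaly = 979325.91 − 979875.45 + (344.64) = -204.90 mGal

-204.9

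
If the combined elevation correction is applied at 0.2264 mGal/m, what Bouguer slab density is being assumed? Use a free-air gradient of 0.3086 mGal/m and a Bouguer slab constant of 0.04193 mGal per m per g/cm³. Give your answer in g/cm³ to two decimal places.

0.2264 = 0.3086 − 0.04193 × ρ
ρ = (0.3086 − 0.2264) / 0.04193 = 1.96 g/cm³

1.96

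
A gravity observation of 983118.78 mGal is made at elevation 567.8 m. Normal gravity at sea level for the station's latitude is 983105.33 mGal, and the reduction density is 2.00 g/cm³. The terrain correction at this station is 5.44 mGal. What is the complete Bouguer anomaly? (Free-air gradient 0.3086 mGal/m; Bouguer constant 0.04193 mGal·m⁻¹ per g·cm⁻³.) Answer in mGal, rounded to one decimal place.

146.5

Free-air correction = 0.3086 × 567.8 = 175.22 mGal
Free-air anomaly = 983118.78 − 983105.33 + (175.22) = 188.67 mGal
Bouguer slab correction = 0.04193 × 2.00 × 567.8 = 47.62 mGal
Simple Bouguer anomaly = 188.67 − (47.62) = 141.05 mGal
Complete Bouguer anomaly = 141.05 + 5.44 = 146.49 mGal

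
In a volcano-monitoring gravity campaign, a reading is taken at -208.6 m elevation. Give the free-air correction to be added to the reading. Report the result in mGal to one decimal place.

Free-air correction = 0.3086 × -208.6 = -64.4 mGal

-64.4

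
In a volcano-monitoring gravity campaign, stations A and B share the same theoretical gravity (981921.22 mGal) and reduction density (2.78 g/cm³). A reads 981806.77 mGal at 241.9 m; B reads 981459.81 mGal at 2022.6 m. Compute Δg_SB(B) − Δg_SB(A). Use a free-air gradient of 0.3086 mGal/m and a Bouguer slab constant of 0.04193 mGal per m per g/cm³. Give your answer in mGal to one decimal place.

Δg_SB(A) = 981806.77 − 981921.22 + 0.3086×241.9 − 0.04193×2.78×241.9 = -68.00 mGal
Δg_SB(B) = 981459.81 − 981921.22 + 0.3086×2022.6 − 0.04193×2.78×2022.6 = -73.00 mGal
Difference = -73.00 − (-68.00) = -5.00 mGal

-5.0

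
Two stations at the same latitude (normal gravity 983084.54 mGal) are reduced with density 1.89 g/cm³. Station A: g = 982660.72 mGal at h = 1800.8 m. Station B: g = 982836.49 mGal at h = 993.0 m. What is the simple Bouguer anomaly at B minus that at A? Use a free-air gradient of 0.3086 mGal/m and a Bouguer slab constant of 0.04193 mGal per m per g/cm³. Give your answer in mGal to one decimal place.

Δg_SB(A) = 982660.72 − 983084.54 + 0.3086×1800.8 − 0.04193×1.89×1800.8 = -10.80 mGal
Δg_SB(B) = 982836.49 − 983084.54 + 0.3086×993.0 − 0.04193×1.89×993.0 = -20.30 mGal
Difference = -20.30 − (-10.80) = -9.50 mGal

-9.5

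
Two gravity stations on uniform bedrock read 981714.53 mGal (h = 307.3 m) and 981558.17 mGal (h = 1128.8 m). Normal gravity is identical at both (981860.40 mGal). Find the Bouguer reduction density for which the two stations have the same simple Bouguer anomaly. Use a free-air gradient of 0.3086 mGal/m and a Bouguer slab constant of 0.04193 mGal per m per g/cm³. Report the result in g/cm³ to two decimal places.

Δg_obs = 981558.17 − 981714.53 = -156.36 mGal over Δh = 1128.8 − 307.3 = 821.5 m
Equal Bouguer anomalies ⇒ Δg_obs + (0.3086 − 0.04193ρ)·Δh = 0
0.3086 − 0.04193ρ = −Δg_obs/Δh = 0.19033
ρ = (0.3086 − 0.19033) / 0.04193 = 2.82 g/cm³

2.82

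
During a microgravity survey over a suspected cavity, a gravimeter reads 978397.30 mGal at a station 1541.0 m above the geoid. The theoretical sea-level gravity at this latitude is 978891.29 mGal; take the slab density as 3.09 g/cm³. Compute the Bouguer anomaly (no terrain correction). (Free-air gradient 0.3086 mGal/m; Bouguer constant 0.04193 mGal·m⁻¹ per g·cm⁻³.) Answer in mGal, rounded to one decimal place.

-218.1

Free-air correction = 0.3086 × 1541.0 = 475.55 mGal
Free-air anomaly = 978397.30 − 978891.29 + (475.55) = -18.44 mGal
Bouguer slab correction = 0.04193 × 3.09 × 1541.0 = 199.66 mGal
Simple Bouguer anomaly = -18.44 − (199.66) = -218.10 mGal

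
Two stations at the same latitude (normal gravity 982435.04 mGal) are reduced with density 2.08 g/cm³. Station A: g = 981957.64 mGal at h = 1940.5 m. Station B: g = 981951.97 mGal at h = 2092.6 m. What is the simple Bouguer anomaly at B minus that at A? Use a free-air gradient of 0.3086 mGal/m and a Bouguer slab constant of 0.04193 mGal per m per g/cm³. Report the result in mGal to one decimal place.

Δg_SB(A) = 981957.64 − 982435.04 + 0.3086×1940.5 − 0.04193×2.08×1940.5 = -47.80 mGal
Δg_SB(B) = 981951.97 − 982435.04 + 0.3086×2092.6 − 0.04193×2.08×2092.6 = -19.80 mGal
Difference = -19.80 − (-47.80) = 28.00 mGal

28.0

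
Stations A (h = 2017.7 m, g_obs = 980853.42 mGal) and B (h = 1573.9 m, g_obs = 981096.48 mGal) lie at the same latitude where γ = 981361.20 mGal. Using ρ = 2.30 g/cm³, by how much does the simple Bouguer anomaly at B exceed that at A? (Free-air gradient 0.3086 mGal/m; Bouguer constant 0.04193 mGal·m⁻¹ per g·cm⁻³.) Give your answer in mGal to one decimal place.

Δg_SB(A) = 980853.42 − 981361.20 + 0.3086×2017.7 − 0.04193×2.30×2017.7 = -79.70 mGal
Δg_SB(B) = 981096.48 − 981361.20 + 0.3086×1573.9 − 0.04193×2.30×1573.9 = 69.20 mGal
Difference = 69.20 − (-79.70) = 148.90 mGal

148.9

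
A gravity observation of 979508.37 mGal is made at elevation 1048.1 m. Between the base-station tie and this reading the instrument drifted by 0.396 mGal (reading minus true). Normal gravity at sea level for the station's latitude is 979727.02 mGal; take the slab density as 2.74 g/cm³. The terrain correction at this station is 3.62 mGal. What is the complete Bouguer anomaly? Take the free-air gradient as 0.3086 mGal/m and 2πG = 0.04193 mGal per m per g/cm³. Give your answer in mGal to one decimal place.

Drift-corrected reading = 979508.37 − (0.396) = 979507.974 mGal
Free-air correction = 0.3086 × 1048.1 = 323.44 mGal
Free-air anomaly = 979507.974 − 979727.02 + (323.44) = 104.394 mGal
Bouguer slab correction = 0.04193 × 2.74 × 1048.1 = 120.41 mGal
Simple Bouguer anomaly = 104.394 − (120.41) = -16.016 mGal
Complete Bouguer anomaly = -16.016 + 3.62 = -12.396 mGal

-12.4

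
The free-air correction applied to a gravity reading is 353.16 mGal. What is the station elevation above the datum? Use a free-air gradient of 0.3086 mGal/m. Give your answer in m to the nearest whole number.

h = 353.16 / 0.3086 = 1144.39 m

1144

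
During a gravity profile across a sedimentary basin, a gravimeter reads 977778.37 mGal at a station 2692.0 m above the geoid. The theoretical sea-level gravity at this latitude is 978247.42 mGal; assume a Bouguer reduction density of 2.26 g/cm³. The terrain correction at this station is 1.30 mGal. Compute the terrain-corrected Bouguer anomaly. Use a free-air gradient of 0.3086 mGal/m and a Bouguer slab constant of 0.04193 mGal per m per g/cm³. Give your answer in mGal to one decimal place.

107.9

Free-air correction = 0.3086 × 2692.0 = 830.75 mGal
Free-air anomaly = 977778.37 − 978247.42 + (830.75) = 361.70 mGal
Bouguer slab correction = 0.04193 × 2.26 × 2692.0 = 255.10 mGal
Simple Bouguer anomaly = 361.70 − (255.10) = 106.60 mGal
Complete Bouguer anomaly = 106.60 + 1.30 = 107.90 mGal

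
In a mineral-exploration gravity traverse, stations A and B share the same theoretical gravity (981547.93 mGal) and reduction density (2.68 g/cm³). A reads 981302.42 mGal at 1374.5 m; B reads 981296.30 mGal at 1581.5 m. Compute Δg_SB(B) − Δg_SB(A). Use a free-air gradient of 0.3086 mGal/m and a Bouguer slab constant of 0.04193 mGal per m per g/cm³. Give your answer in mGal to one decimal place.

34.5

Δg_SB(A) = 981302.42 − 981547.93 + 0.3086×1374.5 − 0.04193×2.68×1374.5 = 24.20 mGal
Δg_SB(B) = 981296.30 − 981547.93 + 0.3086×1581.5 − 0.04193×2.68×1581.5 = 58.70 mGal
Difference = 58.70 − (24.20) = 34.50 mGal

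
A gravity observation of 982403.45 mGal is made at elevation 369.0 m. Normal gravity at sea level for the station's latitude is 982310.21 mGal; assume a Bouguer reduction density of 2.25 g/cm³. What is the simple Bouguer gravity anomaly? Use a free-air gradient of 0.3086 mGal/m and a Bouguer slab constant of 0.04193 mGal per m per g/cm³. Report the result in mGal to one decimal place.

Free-air correction = 0.3086 × 369.0 = 113.87 mGal
Free-air anomaly = 982403.45 − 982310.21 + (113.87) = 207.11 mGal
Bouguer slab correction = 0.04193 × 2.25 × 369.0 = 34.81 mGal
Simple Bouguer anomaly = 207.11 − (34.81) = 172.30 mGal

172.3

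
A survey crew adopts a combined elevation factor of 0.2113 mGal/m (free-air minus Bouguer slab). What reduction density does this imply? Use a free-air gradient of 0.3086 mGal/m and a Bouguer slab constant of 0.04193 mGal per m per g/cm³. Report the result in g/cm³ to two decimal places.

0.2113 = 0.3086 − 0.04193 × ρ
ρ = (0.3086 − 0.2113) / 0.04193 = 2.32 g/cm³

2.32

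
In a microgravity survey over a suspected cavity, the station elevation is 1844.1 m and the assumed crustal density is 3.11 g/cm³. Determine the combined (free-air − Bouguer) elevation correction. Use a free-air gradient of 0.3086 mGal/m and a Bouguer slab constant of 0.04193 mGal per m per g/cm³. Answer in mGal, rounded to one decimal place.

328.6

Combined gradient = 0.3086 − 0.04193 × 3.11 = 0.1781977 mGal/m
Combined elevation correction = 0.1781977 × 1844.1 = 328.6 mGal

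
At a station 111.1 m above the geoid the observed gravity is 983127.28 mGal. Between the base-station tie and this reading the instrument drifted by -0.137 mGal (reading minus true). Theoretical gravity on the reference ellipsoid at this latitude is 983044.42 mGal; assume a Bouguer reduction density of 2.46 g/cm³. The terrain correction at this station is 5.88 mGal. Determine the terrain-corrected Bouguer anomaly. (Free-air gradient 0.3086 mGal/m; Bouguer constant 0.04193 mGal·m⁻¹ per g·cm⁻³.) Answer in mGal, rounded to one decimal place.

Drift-corrected reading = 983127.28 − (-0.137) = 983127.417 mGal
Free-air correction = 0.3086 × 111.1 = 34.29 mGal
Free-air anomaly = 983127.417 − 983044.42 + (34.29) = 117.287 mGal
Bouguer slab correction = 0.04193 × 2.46 × 111.1 = 11.46 mGal
Simple Bouguer anomaly = 117.287 − (11.46) = 105.827 mGal
Complete Bouguer anomaly = 105.827 + 5.88 = 111.707 mGal

111.7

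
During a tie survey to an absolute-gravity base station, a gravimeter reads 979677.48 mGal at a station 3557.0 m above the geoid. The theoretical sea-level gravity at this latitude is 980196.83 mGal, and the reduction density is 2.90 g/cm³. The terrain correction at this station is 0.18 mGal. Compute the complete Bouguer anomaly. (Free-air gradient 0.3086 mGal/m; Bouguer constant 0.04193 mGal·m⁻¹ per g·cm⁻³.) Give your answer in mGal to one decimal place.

Free-air correction = 0.3086 × 3557.0 = 1097.69 mGal
Free-air anomaly = 979677.48 − 980196.83 + (1097.69) = 578.34 mGal
Bouguer slab correction = 0.04193 × 2.90 × 3557.0 = 432.52 mGal
Simple Bouguer anomaly = 578.34 − (432.52) = 145.82 mGal
Complete Bouguer anomaly = 145.82 + 0.18 = 146.00 mGal

146.0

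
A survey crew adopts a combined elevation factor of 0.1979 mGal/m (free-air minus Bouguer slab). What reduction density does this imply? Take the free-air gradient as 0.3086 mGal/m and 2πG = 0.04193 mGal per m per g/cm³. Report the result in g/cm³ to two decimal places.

2.64

0.1979 = 0.3086 − 0.04193 × ρ
ρ = (0.3086 − 0.1979) / 0.04193 = 2.64 g/cm³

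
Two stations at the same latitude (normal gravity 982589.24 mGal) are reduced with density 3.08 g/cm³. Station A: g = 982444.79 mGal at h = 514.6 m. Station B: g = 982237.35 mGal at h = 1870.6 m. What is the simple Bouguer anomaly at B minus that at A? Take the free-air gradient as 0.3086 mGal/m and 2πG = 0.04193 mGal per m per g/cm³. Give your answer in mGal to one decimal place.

Δg_SB(A) = 982444.79 − 982589.24 + 0.3086×514.6 − 0.04193×3.08×514.6 = -52.10 mGal
Δg_SB(B) = 982237.35 − 982589.24 + 0.3086×1870.6 − 0.04193×3.08×1870.6 = -16.20 mGal
Difference = -16.20 − (-52.10) = 35.90 mGal

35.9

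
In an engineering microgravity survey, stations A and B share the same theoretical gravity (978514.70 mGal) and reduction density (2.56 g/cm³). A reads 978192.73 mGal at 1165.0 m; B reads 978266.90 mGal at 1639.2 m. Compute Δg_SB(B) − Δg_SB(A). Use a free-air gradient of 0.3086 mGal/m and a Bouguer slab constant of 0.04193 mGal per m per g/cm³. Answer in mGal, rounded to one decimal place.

169.6

Δg_SB(A) = 978192.73 − 978514.70 + 0.3086×1165.0 − 0.04193×2.56×1165.0 = -87.50 mGal
Δg_SB(B) = 978266.90 − 978514.70 + 0.3086×1639.2 − 0.04193×2.56×1639.2 = 82.10 mGal
Difference = 82.10 − (-87.50) = 169.60 mGal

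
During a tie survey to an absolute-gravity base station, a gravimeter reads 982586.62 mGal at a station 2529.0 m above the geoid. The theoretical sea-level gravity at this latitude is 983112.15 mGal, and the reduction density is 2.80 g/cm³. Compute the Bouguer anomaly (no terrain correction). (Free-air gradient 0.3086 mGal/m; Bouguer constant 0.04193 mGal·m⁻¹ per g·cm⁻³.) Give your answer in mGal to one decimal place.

-42.0

Free-air correction = 0.3086 × 2529.0 = 780.45 mGal
Free-air anomaly = 982586.62 − 983112.15 + (780.45) = 254.92 mGal
Bouguer slab correction = 0.04193 × 2.80 × 2529.0 = 296.91 mGal
Simple Bouguer anomaly = 254.92 − (296.91) = -41.99 mGal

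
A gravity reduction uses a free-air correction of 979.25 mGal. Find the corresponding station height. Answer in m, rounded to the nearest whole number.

3173

h = 979.25 / 0.3086 = 3173.20 m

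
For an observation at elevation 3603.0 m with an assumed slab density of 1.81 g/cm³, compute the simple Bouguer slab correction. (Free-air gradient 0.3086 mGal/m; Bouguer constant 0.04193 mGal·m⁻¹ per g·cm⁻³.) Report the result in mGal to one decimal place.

Bouguer slab correction = 0.04193 × 1.81 × 3603.0 = 273.4 mGal

273.4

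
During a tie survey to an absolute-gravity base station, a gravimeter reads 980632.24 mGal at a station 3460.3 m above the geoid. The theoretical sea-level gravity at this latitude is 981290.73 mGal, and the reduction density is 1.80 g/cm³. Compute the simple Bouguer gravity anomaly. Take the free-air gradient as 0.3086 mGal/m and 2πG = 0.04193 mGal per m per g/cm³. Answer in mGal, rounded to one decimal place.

148.2

Free-air correction = 0.3086 × 3460.3 = 1067.85 mGal
Free-air anomaly = 980632.24 − 981290.73 + (1067.85) = 409.36 mGal
Bouguer slab correction = 0.04193 × 1.80 × 3460.3 = 261.16 mGal
Simple Bouguer anomaly = 409.36 − (261.16) = 148.20 mGal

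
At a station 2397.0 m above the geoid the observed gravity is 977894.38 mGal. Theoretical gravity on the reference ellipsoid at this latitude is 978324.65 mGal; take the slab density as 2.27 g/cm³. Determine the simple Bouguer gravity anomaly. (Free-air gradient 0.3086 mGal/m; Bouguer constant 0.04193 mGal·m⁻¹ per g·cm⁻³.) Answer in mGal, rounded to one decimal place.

81.3

Free-air correction = 0.3086 × 2397.0 = 739.71 mGal
Free-air anomaly = 977894.38 − 978324.65 + (739.71) = 309.44 mGal
Bouguer slab correction = 0.04193 × 2.27 × 2397.0 = 228.15 mGal
Simple Bouguer anomaly = 309.44 − (228.15) = 81.29 mGal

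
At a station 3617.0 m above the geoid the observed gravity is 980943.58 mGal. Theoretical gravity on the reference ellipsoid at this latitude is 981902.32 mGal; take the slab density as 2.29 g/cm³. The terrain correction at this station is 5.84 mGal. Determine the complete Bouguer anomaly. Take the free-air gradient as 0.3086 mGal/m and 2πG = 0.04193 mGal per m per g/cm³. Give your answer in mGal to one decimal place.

-184.0

Free-air correction = 0.3086 × 3617.0 = 1116.21 mGal
Free-air anomaly = 980943.58 − 981902.32 + (1116.21) = 157.47 mGal
Bouguer slab correction = 0.04193 × 2.29 × 3617.0 = 347.30 mGal
Simple Bouguer anomaly = 157.47 − (347.30) = -189.83 mGal
Complete Bouguer anomaly = -189.83 + 5.84 = -183.99 mGal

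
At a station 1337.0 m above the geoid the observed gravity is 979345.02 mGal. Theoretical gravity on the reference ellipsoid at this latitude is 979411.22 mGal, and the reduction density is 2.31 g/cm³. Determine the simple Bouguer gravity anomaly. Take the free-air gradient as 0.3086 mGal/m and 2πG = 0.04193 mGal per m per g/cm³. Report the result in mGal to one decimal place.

Free-air correction = 0.3086 × 1337.0 = 412.60 mGal
Free-air anomaly = 979345.02 − 979411.22 + (412.60) = 346.40 mGal
Bouguer slab correction = 0.04193 × 2.31 × 1337.0 = 129.50 mGal
Simple Bouguer anomaly = 346.40 − (129.50) = 216.90 mGal

216.9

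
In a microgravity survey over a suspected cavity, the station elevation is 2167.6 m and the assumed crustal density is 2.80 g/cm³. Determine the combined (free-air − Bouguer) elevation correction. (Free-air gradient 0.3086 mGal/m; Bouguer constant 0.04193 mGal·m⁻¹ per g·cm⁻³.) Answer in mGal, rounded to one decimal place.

414.4

Combined gradient = 0.3086 − 0.04193 × 2.80 = 0.1911960 mGal/m
Combined elevation correction = 0.1911960 × 2167.6 = 414.4 mGal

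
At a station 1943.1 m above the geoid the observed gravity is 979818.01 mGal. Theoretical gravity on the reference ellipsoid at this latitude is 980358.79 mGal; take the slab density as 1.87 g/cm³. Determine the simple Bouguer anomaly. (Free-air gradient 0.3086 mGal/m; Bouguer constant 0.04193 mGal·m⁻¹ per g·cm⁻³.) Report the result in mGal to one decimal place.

Free-air correction = 0.3086 × 1943.1 = 599.64 mGal
Free-air anomaly = 979818.01 − 980358.79 + (599.64) = 58.86 mGal
Bouguer slab correction = 0.04193 × 1.87 × 1943.1 = 152.36 mGal
Simple Bouguer anomaly = 58.86 − (152.36) = -93.50 mGal

-93.5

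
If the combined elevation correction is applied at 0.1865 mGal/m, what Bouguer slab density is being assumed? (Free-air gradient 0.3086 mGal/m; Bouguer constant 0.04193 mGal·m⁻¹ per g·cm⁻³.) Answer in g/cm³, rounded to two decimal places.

2.91

0.1865 = 0.3086 − 0.04193 × ρ
ρ = (0.3086 − 0.1865) / 0.04193 = 2.91 g/cm³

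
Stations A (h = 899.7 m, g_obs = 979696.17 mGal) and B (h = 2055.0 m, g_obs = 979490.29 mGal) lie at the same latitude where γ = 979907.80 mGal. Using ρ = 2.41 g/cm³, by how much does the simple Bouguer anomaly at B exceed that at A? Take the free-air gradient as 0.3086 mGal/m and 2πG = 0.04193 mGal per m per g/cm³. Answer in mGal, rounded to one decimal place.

33.9

Δg_SB(A) = 979696.17 − 979907.80 + 0.3086×899.7 − 0.04193×2.41×899.7 = -24.90 mGal
Δg_SB(B) = 979490.29 − 979907.80 + 0.3086×2055.0 − 0.04193×2.41×2055.0 = 9.00 mGal
Difference = 9.00 − (-24.90) = 33.90 mGal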